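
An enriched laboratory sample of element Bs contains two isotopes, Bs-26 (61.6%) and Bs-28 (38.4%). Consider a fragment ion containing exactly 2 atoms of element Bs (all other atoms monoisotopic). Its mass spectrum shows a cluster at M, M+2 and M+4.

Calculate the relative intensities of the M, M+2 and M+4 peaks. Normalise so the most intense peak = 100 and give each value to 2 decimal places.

80.21 : 100.00 : 31.17

Each Bs atom is independently Bs-26 (p = 0.616) or Bs-28 (q = 0.384); the cluster is the binomial expansion (p + q)^2.
P(M) = 0.616^2 = 0.379456
P(M+2) = 2 × 0.616^1 × 0.384^1 = 0.473088
P(M+4) = 0.384^2 = 0.147456
The M+2 peak is largest (0.473088); scaling to 100 gives 80.21 : 100.00 : 31.17.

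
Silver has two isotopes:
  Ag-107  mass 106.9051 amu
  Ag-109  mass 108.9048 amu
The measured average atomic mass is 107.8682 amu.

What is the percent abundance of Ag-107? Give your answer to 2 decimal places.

Writing the weighted mean with unknown fraction x of Ag-107:
106.9051·x + 108.9048·(1 − x) = 107.8682
(106.9051 − 108.9048)·x = 107.8682 − 108.9048
x = -1.0366 / -1.9997 = 0.51838 → 51.84% Ag-107, 48.16% Ag-109.

51.84%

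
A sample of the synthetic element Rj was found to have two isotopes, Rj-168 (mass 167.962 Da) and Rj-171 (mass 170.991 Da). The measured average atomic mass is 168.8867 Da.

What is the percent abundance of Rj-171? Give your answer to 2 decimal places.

With x = fraction of Rj-168 (so Rj-171 is 1 − x):
167.962·x + 170.991·(1 − x) = 168.8867
(167.962 − 170.991)·x = 168.8867 − 170.991
x = -2.1043 / -3.029 = 0.69472 → 69.47% Rj-168, 30.53% Rj-171.

30.53%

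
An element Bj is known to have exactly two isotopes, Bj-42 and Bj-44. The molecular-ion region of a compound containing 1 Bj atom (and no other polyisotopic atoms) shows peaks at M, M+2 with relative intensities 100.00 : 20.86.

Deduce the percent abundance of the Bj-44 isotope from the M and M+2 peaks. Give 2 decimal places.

Write p for the Bj-42 fraction. I(M+2)/I(M) = [C(1,1)·p^0·(1−p)] / p^1 = 1·(1−p)/p = 20.86/100.00 = 0.2086
(1−p)/p = 0.2086/1 = 0.2086  ⇒  p = 1/(1 + 0.2086) = 0.8274
Bj-42: 82.74%, Bj-44: 17.26%.

17.26%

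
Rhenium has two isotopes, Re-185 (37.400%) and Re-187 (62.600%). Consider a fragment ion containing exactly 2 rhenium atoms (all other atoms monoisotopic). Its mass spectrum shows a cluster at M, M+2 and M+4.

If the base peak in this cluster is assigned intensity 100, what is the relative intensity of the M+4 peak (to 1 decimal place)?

83.7

Term probabilities: M 0.1399, M+2 0.4682, M+4 0.3919. Base peak = M+2.
P(M+2) = C(2,1) × 0.37400^1 × 0.62600^1 = 2 × 0.3740 × 0.6260 = 0.468248 (base)
P(M+4) = C(2,2) × 0.37400^0 × 0.62600^2 = 1 × 1.0000 × 0.391876 = 0.391876
Relative intensity = 0.391876 / 0.468248 × 100 = 83.7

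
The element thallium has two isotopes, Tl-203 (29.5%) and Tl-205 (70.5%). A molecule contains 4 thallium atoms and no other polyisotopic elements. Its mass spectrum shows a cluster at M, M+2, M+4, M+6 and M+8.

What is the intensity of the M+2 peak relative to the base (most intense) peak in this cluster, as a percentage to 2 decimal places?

Binomial terms of (0.295 + 0.705)^4: M 0.0076, M+2 0.0724, M+4 0.2595, M+6 0.4135, M+8 0.2470 → M+6 is the base peak.
P(M+6) = C(4,3) × 0.295^1 × 0.705^3 = 4 × 0.2950 × 0.35040263 = 0.413475 (base)
P(M+2) = C(4,1) × 0.295^3 × 0.705^1 = 4 × 0.02567237 × 0.7050 = 0.072396
Relative intensity = 0.072396 / 0.413475 × 100 = 17.51

17.51%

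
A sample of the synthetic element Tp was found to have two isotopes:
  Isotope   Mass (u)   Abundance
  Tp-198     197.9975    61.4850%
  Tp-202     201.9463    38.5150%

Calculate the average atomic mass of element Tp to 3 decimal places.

199.518 u

Average mass = Σ (abundance × isotope mass) = 0.614850 × 197.9975 + 0.385150 × 201.9463
= 121.73876 + 77.77962 = 199.51838 u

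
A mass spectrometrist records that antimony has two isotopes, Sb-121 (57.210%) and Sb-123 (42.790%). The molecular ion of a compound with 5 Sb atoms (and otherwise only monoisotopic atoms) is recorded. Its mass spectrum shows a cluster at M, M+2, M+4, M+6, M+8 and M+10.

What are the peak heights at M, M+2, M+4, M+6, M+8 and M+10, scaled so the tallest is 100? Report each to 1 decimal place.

17.9 : 66.8 : 100.0 : 74.8 : 28.0 : 4.2

The 5 Sb atoms are independent, so intensities follow the terms of (0.57210 + 0.42790)^5.
P(M) = 0.57210^5 = 0.061286
P(M+2) = 5 × 0.57210^4 × 0.42790^1 = 0.229192
P(M+4) = 10 × 0.57210^3 × 0.42790^2 = 0.342847
P(M+6) = 10 × 0.57210^2 × 0.42790^3 = 0.256431
P(M+8) = 5 × 0.57210^1 × 0.42790^4 = 0.095898
P(M+10) = 0.42790^5 = 0.014345
The M+4 peak is largest (0.342847); scaling to 100 gives 17.9 : 66.8 : 100.0 : 74.8 : 28.0 : 4.2.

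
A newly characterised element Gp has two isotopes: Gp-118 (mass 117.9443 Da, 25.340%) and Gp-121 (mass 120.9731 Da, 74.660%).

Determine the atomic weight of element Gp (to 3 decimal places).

Ar = Σ fᵢ·mᵢ = 0.25340 × 117.9443 + 0.74660 × 120.9731
= 29.88709 + 90.31852 = 120.20561 Da

120.206 Da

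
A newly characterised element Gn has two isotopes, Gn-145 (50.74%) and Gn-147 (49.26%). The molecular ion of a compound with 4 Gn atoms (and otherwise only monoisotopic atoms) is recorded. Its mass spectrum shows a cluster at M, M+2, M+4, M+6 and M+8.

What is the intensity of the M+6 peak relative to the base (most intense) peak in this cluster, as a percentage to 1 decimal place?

64.7%

(0.5074 + 0.4926)^4 gives M 0.0663, M+2 0.2574, M+4 0.3748, M+6 0.2426, M+8 0.0589; the largest is M+4.
P(M+4) = C(4,2) × 0.5074^2 × 0.4926^2 = 6 × 0.25745476 × 0.24265476 = 0.374836 (base)
P(M+6) = C(4,3) × 0.5074^1 × 0.4926^3 = 4 × 0.5074 × 0.11953173 = 0.242602
Relative intensity = 0.242602 / 0.374836 × 100 = 64.7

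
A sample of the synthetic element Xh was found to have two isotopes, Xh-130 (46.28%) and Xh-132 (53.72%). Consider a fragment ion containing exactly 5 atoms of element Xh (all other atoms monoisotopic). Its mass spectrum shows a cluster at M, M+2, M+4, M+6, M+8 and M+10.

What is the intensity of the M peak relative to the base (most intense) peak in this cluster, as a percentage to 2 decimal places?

6.39%

Term probabilities: M 0.0212, M+2 0.1232, M+4 0.2861, M+6 0.3320, M+8 0.1927, M+10 0.0447. Base peak = M+6.
P(M+6) = C(5,3) × 0.4628^2 × 0.5372^3 = 10 × 0.21418384 × 0.15502724 = 0.332043 (base)
P(M) = C(5,0) × 0.4628^5 × 0.5372^0 = 1 × 0.02123082 × 1.0000 = 0.021231
Relative intensity = 0.021231 / 0.332043 × 100 = 6.39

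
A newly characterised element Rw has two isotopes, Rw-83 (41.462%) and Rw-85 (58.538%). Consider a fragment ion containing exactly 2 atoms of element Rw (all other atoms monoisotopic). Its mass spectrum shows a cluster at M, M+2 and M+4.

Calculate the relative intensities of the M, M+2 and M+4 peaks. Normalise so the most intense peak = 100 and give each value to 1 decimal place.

35.4 : 100.0 : 70.6

The 2 Rw atoms are independent, so intensities follow the terms of (0.41462 + 0.58538)^2.
P(M) = 0.41462^2 = 0.171910
P(M+2) = 2 × 0.41462^1 × 0.58538^1 = 0.485421
P(M+4) = 0.58538^2 = 0.342670
The M+2 peak is largest (0.485421); scaling to 100 gives 35.4 : 100.0 : 70.6.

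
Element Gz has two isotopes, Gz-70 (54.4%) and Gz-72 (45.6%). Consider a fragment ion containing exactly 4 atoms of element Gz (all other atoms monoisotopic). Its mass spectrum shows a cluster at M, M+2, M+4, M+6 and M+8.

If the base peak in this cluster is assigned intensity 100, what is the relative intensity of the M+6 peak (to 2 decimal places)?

55.88

(0.544 + 0.456)^4 gives M 0.0876, M+2 0.2936, M+4 0.3692, M+6 0.2063, M+8 0.0432; the largest is M+4.
P(M+4) = C(4,2) × 0.544^2 × 0.456^2 = 6 × 0.295936 × 0.207936 = 0.369214 (base)
P(M+6) = C(4,3) × 0.544^1 × 0.456^3 = 4 × 0.5440 × 0.09481882 = 0.206326
Relative intensity = 0.206326 / 0.369214 × 100 = 55.88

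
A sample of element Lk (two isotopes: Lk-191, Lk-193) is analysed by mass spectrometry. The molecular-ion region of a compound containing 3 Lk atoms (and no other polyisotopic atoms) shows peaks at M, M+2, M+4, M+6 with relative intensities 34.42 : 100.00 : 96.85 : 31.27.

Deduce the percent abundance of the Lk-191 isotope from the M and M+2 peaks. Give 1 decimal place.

Write p for the Lk-191 fraction. I(M+2)/I(M) = [C(3,1)·p^2·(1−p)] / p^3 = 3·(1−p)/p = 100.00/34.42 = 2.9053
(1−p)/p = 2.9053/3 = 0.9684  ⇒  p = 1/(1 + 0.9684) = 0.5080
Lk-191: 50.8%, Lk-193: 49.2%.

50.8%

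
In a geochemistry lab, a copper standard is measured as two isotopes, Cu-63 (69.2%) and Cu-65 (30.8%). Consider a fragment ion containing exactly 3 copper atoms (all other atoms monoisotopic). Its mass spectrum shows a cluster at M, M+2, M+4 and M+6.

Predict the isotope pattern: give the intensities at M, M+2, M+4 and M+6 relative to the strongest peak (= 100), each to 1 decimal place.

74.9 : 100.0 : 44.5 : 6.6

Each Cu atom is independently Cu-63 (p = 0.692) or Cu-65 (q = 0.308); the cluster is the binomial expansion (p + q)^3.
P(M) = 0.692^3 = 0.331374
P(M+2) = 3 × 0.692^2 × 0.308^1 = 0.442470
P(M+4) = 3 × 0.692^1 × 0.308^2 = 0.196938
P(M+6) = 0.308^3 = 0.029218
The M+2 peak is largest (0.442470); scaling to 100 gives 74.9 : 100.0 : 44.5 : 6.6.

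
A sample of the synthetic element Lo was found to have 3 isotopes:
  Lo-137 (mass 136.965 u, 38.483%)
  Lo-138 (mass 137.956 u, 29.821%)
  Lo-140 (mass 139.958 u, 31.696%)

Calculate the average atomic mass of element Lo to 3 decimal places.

The abundance-weighted mean is 0.38483 × 136.965 + 0.29821 × 137.956 + 0.31696 × 139.958
= 52.7082 + 41.1399 + 44.3611 = 138.2092 u

138.209 u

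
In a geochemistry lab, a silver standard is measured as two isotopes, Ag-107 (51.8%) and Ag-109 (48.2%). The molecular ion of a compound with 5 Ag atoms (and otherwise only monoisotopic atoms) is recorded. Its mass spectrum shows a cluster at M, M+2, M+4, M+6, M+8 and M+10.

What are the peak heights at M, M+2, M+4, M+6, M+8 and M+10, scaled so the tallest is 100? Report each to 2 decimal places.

11.55 : 53.73 : 100.00 : 93.05 : 43.29 : 8.06

Expanding (0.518 + 0.482)^5:
P(M) = 0.518^5 = 0.037295
P(M+2) = 5 × 0.518^4 × 0.482^1 = 0.173515
P(M+4) = 10 × 0.518^3 × 0.482^2 = 0.322911
P(M+6) = 10 × 0.518^2 × 0.482^3 = 0.300470
P(M+8) = 5 × 0.518^1 × 0.482^4 = 0.139794
P(M+10) = 0.482^5 = 0.026016
The M+4 peak is largest (0.322911); scaling to 100 gives 11.55 : 53.73 : 100.00 : 93.05 : 43.29 : 8.06.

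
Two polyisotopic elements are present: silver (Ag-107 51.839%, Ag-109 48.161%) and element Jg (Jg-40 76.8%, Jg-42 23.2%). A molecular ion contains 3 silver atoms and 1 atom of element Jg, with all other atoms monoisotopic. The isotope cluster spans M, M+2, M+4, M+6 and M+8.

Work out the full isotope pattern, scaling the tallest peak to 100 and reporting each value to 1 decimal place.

29.1 : 90.0 : 100.0 : 46.2 : 7.1

Silver pattern (n=3): 0.13930601 : 0.38826655 : 0.36071887 : 0.11170857
Element Jg pattern (n=1): 0.7680 : 0.2320
Convolve the two distributions (both contribute in 2-u steps):
  M: 0.13930601×0.7680 = 0.106987
  M+2: 0.13930601×0.2320 + 0.38826655×0.7680 = 0.330508
  M+4: 0.38826655×0.2320 + 0.36071887×0.7680 = 0.367110
  M+6: 0.36071887×0.2320 + 0.11170857×0.7680 = 0.169479
  M+8: 0.11170857×0.2320 = 0.025916
Scale to base peak (0.367110) = 100: 29.1 : 90.0 : 100.0 : 46.2 : 7.1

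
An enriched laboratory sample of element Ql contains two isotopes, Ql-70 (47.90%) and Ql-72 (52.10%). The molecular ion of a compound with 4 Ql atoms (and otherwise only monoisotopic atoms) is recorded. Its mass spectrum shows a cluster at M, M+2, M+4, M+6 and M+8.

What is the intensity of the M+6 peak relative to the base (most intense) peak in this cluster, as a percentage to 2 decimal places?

(0.4790 + 0.5210)^4 gives M 0.0526, M+2 0.2290, M+4 0.3737, M+6 0.2710, M+8 0.0737; the largest is M+4.
P(M+4) = C(4,2) × 0.4790^2 × 0.5210^2 = 6 × 0.229441 × 0.271441 = 0.373678 (base)
P(M+6) = C(4,3) × 0.4790^1 × 0.5210^3 = 4 × 0.4790 × 0.14142076 = 0.270962
Relative intensity = 0.270962 / 0.373678 × 100 = 72.51

72.51%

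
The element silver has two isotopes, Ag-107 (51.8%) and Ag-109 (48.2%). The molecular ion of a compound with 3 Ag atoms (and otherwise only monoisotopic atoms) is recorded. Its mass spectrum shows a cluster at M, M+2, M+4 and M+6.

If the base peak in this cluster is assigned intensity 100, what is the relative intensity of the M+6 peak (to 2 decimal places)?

Binomial terms of (0.518 + 0.482)^3: M 0.1390, M+2 0.3880, M+4 0.3610, M+6 0.1120 → M+2 is the base peak.
P(M+2) = C(3,1) × 0.518^2 × 0.482^1 = 3 × 0.268324 × 0.4820 = 0.387997 (base)
P(M+6) = C(3,3) × 0.518^0 × 0.482^3 = 1 × 1.0000 × 0.11198017 = 0.111980
Relative intensity = 0.111980 / 0.387997 × 100 = 28.86

28.86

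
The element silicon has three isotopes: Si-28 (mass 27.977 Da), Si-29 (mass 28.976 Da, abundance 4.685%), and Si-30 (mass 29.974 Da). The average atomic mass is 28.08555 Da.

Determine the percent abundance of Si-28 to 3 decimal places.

Let x and y be the fractions of Si-28 and Si-30. Then x + y = 1 − 0.04685 = 0.95315 and 27.977x + 29.974y = 28.08555 − 0.04685×28.976 = 26.7280244.
Substituting: 27.977x + 29.974(0.95315 − x) = 26.7280244
(27.977 − 29.974)x = -1.8416937  ⇒  x = 0.92223, y = 0.03092
Si-28: 92.223%, Si-30: 3.092%.

92.223%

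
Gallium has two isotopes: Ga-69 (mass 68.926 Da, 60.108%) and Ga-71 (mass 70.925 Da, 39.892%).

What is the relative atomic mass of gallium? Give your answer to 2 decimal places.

Ar = Σ fᵢ·mᵢ = 0.60108 × 68.926 + 0.39892 × 70.925
= 41.4300 + 28.2934 = 69.7234 Da

69.72 Da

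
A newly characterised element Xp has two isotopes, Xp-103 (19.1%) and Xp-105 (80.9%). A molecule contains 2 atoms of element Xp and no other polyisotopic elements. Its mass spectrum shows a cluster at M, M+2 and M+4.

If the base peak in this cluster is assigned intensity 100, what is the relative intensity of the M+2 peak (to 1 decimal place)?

Term probabilities: M 0.0365, M+2 0.3090, M+4 0.6545. Base peak = M+4.
P(M+4) = C(2,2) × 0.191^0 × 0.809^2 = 1 × 1.0000 × 0.654481 = 0.654481 (base)
P(M+2) = C(2,1) × 0.191^1 × 0.809^1 = 2 × 0.1910 × 0.8090 = 0.309038
Relative intensity = 0.309038 / 0.654481 × 100 = 47.2

47.2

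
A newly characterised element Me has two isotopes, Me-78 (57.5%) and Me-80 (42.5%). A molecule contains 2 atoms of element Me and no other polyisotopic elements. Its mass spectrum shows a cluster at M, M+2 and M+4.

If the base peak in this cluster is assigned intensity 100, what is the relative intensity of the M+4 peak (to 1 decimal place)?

(0.575 + 0.425)^2 gives M 0.3306, M+2 0.4888, M+4 0.1806; the largest is M+2.
P(M+2) = C(2,1) × 0.575^1 × 0.425^1 = 2 × 0.5750 × 0.4250 = 0.488750 (base)
P(M+4) = C(2,2) × 0.575^0 × 0.425^2 = 1 × 1.0000 × 0.180625 = 0.180625
Relative intensity = 0.180625 / 0.488750 × 100 = 37.0

37.0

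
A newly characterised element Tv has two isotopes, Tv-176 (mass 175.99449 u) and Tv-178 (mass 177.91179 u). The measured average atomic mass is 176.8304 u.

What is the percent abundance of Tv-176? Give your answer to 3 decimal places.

Let x be the fractional abundance of Tv-176; then Tv-178 has abundance 1 − x.
175.99449·x + 177.91179·(1 − x) = 176.8304
(175.99449 − 177.91179)·x = 176.8304 − 177.91179
x = -1.08139 / -1.91730 = 0.56402 → 56.402% Tv-176, 43.598% Tv-178.

56.402%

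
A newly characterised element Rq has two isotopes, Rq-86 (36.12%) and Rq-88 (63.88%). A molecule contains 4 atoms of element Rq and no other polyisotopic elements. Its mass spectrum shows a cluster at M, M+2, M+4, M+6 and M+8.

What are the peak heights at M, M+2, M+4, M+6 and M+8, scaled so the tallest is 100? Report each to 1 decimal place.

Expanding (0.3612 + 0.6388)^4:
P(M) = 0.3612^4 = 0.017021
P(M+2) = 4 × 0.3612^3 × 0.6388^1 = 0.120412
P(M+4) = 6 × 0.3612^2 × 0.6388^2 = 0.319431
P(M+6) = 4 × 0.3612^1 × 0.6388^3 = 0.376619
P(M+8) = 0.6388^4 = 0.166517
The M+6 peak is largest (0.376619); scaling to 100 gives 4.5 : 32.0 : 84.8 : 100.0 : 44.2.

4.5 : 32.0 : 84.8 : 100.0 : 44.2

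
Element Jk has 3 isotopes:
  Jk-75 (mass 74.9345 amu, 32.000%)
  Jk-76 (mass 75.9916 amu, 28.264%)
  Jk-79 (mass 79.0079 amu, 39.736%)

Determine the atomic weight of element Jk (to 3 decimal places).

76.852 amu

Ar = Σ fᵢ·mᵢ = 0.32000 × 74.9345 + 0.28264 × 75.9916 + 0.39736 × 79.0079
= 23.97904 + 21.47827 + 31.39458 = 76.85189 amu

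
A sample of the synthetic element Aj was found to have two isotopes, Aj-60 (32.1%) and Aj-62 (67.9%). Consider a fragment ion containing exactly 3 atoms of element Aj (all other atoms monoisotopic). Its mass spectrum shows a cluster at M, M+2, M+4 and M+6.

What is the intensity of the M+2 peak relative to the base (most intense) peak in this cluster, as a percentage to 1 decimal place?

(0.321 + 0.679)^3 gives M 0.0331, M+2 0.2099, M+4 0.4440, M+6 0.3130; the largest is M+4.
P(M+4) = C(3,2) × 0.321^1 × 0.679^2 = 3 × 0.3210 × 0.461041 = 0.443982 (base)
P(M+2) = C(3,1) × 0.321^2 × 0.679^1 = 3 × 0.103041 × 0.6790 = 0.209895
Relative intensity = 0.209895 / 0.443982 × 100 = 47.3

47.3%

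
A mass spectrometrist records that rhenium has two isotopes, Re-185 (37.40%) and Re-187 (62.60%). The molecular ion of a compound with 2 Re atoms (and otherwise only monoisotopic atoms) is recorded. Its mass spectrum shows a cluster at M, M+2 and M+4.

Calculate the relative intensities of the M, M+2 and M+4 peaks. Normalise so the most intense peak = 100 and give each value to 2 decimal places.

Expanding (0.3740 + 0.6260)^2:
P(M) = 0.3740^2 = 0.139876
P(M+2) = 2 × 0.3740^1 × 0.6260^1 = 0.468248
P(M+4) = 0.6260^2 = 0.391876
The M+2 peak is largest (0.468248); scaling to 100 gives 29.87 : 100.00 : 83.69.

29.87 : 100.00 : 83.69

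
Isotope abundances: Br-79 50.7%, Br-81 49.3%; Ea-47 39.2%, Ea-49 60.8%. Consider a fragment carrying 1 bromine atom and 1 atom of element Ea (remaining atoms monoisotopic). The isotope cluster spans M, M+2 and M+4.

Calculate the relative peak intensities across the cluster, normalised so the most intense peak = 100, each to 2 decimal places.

39.63 : 100.00 : 59.77

Bromine pattern (n=1): 0.5070 : 0.4930
Element Ea pattern (n=1): 0.3920 : 0.6080
Convolve the two distributions (both contribute in 2-u steps):
  M: 0.5070×0.3920 = 0.198744
  M+2: 0.5070×0.6080 + 0.4930×0.3920 = 0.501512
  M+4: 0.4930×0.6080 = 0.299744
Scale to base peak (0.501512) = 100: 39.63 : 100.00 : 59.77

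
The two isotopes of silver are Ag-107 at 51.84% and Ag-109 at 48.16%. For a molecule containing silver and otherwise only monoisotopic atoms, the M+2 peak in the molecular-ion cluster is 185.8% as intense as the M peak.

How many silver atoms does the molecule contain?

2

With n Ag atoms, P(M+2)/P(M) = C(n,1)·p^(n−1)q / p^n = n·q/p = n · 0.4816/0.5184.
n = 1.858 × 0.5184/0.4816 = 2.00 ≈ 2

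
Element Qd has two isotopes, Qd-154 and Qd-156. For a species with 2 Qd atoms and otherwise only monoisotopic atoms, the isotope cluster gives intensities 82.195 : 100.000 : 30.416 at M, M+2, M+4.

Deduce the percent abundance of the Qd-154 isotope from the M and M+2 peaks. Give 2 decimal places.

62.18%

If p is the fraction of Qd that is Qd-154, then I(M+2)/I(M) = [C(2,1)·p^1·(1−p)] / p^2 = 2·(1−p)/p = 100.000/82.195 = 1.2166
(1−p)/p = 1.2166/2 = 0.6083  ⇒  p = 1/(1 + 0.6083) = 0.6218
Qd-154: 62.18%, Qd-156: 37.82%.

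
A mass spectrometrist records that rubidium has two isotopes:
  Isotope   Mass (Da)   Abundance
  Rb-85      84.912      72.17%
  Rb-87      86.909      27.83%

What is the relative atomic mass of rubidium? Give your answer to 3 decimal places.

The abundance-weighted mean is 0.7217 × 84.912 + 0.2783 × 86.909
= 61.2810 + 24.1868 = 85.4678 Da

85.468 Da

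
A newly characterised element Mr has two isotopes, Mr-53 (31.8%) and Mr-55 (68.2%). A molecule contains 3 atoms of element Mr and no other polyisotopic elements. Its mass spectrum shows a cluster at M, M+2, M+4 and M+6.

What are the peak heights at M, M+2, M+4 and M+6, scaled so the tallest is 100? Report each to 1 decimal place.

7.2 : 46.6 : 100.0 : 71.5

The 3 Mr atoms are independent, so intensities follow the terms of (0.318 + 0.682)^3.
P(M) = 0.318^3 = 0.032157
P(M+2) = 3 × 0.318^2 × 0.682^1 = 0.206900
P(M+4) = 3 × 0.318^1 × 0.682^2 = 0.443728
P(M+6) = 0.682^3 = 0.317215
The M+4 peak is largest (0.443728); scaling to 100 gives 7.2 : 46.6 : 100.0 : 71.5.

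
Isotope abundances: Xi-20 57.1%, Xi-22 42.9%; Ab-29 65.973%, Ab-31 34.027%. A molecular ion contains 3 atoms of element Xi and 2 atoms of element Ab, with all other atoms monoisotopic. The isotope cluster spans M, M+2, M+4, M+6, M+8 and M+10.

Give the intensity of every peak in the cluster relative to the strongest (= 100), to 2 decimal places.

23.34 : 76.68 : 100.00 : 64.66 : 20.72 : 2.63

Element Xi pattern (n=3): 0.18616941 : 0.41961477 : 0.31526223 : 0.07895359
Element Ab pattern (n=2): 0.43524367 : 0.44897265 : 0.11578367
Convolve the two distributions (both contribute in 2-u steps):
  M: 0.18616941×0.43524367 = 0.081029
  M+2: 0.18616941×0.44897265 + 0.41961477×0.43524367 = 0.266220
  M+4: 0.18616941×0.11578367 + 0.41961477×0.44897265 + 0.31526223×0.43524367 = 0.347167
  M+6: 0.41961477×0.11578367 + 0.31526223×0.44897265 + 0.07895359×0.43524367 = 0.224493
  M+8: 0.31526223×0.11578367 + 0.07895359×0.44897265 = 0.071950
  M+10: 0.07895359×0.11578367 = 0.009142
Scale to base peak (0.347167) = 100: 23.34 : 76.68 : 100.00 : 64.66 : 20.72 : 2.63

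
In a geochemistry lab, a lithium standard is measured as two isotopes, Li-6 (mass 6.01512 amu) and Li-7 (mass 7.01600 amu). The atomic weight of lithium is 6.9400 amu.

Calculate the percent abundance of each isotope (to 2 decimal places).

Writing the weighted mean with unknown fraction x of Li-6:
6.01512·x + 7.01600·(1 − x) = 6.9400
(6.01512 − 7.01600)·x = 6.9400 − 7.01600
x = -0.07600 / -1.00088 = 0.07593 → 7.59% Li-6, 92.41% Li-7.

Li-6: 7.59%, Li-7: 92.41%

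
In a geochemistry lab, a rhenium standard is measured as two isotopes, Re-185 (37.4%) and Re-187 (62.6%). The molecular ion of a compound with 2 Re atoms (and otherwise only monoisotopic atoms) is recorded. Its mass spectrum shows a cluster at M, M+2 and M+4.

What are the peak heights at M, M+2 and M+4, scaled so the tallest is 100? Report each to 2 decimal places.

The 2 Re atoms are independent, so intensities follow the terms of (0.374 + 0.626)^2.
P(M) = 0.374^2 = 0.139876
P(M+2) = 2 × 0.374^1 × 0.626^1 = 0.468248
P(M+4) = 0.626^2 = 0.391876
The M+2 peak is largest (0.468248); scaling to 100 gives 29.87 : 100.00 : 83.69.

29.87 : 100.00 : 83.69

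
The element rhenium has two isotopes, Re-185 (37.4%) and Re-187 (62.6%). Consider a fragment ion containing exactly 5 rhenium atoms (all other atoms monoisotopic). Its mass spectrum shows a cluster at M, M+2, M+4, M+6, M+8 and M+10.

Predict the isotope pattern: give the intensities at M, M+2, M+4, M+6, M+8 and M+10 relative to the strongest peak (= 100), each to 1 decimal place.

Each Re atom is independently Re-185 (p = 0.374) or Re-187 (q = 0.626); the cluster is the binomial expansion (p + q)^5.
P(M) = 0.374^5 = 0.007317
P(M+2) = 5 × 0.374^4 × 0.626^1 = 0.061239
P(M+4) = 10 × 0.374^3 × 0.626^2 = 0.205005
P(M+6) = 10 × 0.374^2 × 0.626^3 = 0.343136
P(M+8) = 5 × 0.374^1 × 0.626^4 = 0.287170
P(M+10) = 0.626^5 = 0.096133
The M+6 peak is largest (0.343136); scaling to 100 gives 2.1 : 17.8 : 59.7 : 100.0 : 83.7 : 28.0.

2.1 : 17.8 : 59.7 : 100.0 : 83.7 : 28.0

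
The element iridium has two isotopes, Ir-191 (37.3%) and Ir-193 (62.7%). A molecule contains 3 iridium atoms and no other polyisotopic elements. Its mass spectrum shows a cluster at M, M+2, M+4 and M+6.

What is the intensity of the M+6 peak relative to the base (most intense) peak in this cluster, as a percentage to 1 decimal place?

56.0%

(0.373 + 0.627)^3 gives M 0.0519, M+2 0.2617, M+4 0.4399, M+6 0.2465; the largest is M+4.
P(M+4) = C(3,2) × 0.373^1 × 0.627^2 = 3 × 0.3730 × 0.393129 = 0.439911 (base)
P(M+6) = C(3,3) × 0.373^0 × 0.627^3 = 1 × 1.0000 × 0.24649188 = 0.246492
Relative intensity = 0.246492 / 0.439911 × 100 = 56.0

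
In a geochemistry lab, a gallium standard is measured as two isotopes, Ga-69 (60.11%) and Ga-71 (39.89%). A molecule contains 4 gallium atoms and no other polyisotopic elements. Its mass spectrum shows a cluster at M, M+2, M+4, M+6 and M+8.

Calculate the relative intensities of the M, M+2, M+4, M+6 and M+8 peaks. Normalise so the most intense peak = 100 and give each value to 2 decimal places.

Each Ga atom is independently Ga-69 (p = 0.6011) or Ga-71 (q = 0.3989); the cluster is the binomial expansion (p + q)^4.
P(M) = 0.6011^4 = 0.130553
P(M+2) = 4 × 0.6011^3 × 0.3989^1 = 0.346549
P(M+4) = 6 × 0.6011^2 × 0.3989^2 = 0.344963
P(M+6) = 4 × 0.6011^1 × 0.3989^3 = 0.152616
P(M+8) = 0.3989^4 = 0.025320
The M+2 peak is largest (0.346549); scaling to 100 gives 37.67 : 100.00 : 99.54 : 44.04 : 7.31.

37.67 : 100.00 : 99.54 : 44.04 : 7.31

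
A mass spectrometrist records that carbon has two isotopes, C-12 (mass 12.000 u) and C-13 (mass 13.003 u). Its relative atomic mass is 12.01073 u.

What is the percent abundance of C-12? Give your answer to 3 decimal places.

98.930%

With x = fraction of C-12 (so C-13 is 1 − x):
12.000·x + 13.003·(1 − x) = 12.01073
(12.000 − 13.003)·x = 12.01073 − 13.003
x = -0.99227 / -1.003 = 0.98930 → 98.930% C-12, 1.070% C-13.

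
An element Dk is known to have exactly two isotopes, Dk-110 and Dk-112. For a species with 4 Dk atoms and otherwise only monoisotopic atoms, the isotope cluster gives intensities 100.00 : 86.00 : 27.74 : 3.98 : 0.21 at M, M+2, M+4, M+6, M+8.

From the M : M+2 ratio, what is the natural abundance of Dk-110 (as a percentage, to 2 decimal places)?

82.30%

Let p = fractional abundance of Dk-110. I(M+2)/I(M) = [C(4,1)·p^3·(1−p)] / p^4 = 4·(1−p)/p = 86.00/100.00 = 0.8600
(1−p)/p = 0.8600/4 = 0.2150  ⇒  p = 1/(1 + 0.2150) = 0.8230
Dk-110: 82.30%, Dk-112: 17.70%.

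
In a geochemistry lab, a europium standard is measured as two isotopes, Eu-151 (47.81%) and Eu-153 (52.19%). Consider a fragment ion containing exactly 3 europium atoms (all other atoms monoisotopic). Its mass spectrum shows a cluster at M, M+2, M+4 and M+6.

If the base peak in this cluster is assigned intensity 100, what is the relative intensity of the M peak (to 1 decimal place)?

Term probabilities: M 0.1093, M+2 0.3579, M+4 0.3907, M+6 0.1422. Base peak = M+4.
P(M+4) = C(3,2) × 0.4781^1 × 0.5219^2 = 3 × 0.4781 × 0.27237961 = 0.390674 (base)
P(M) = C(3,0) × 0.4781^3 × 0.5219^0 = 1 × 0.10928391 × 1.0000 = 0.109284
Relative intensity = 0.109284 / 0.390674 × 100 = 28.0

28.0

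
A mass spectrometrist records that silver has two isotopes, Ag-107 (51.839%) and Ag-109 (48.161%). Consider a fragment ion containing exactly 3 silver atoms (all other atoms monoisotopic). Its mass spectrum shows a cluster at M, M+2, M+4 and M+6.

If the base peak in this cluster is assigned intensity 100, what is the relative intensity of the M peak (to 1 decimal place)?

Binomial terms of (0.51839 + 0.48161)^3: M 0.1393, M+2 0.3883, M+4 0.3607, M+6 0.1117 → M+2 is the base peak.
P(M+2) = C(3,1) × 0.51839^2 × 0.48161^1 = 3 × 0.26872819 × 0.48161 = 0.388267 (base)
P(M) = C(3,0) × 0.51839^3 × 0.48161^0 = 1 × 0.13930601 × 1.0000 = 0.139306
Relative intensity = 0.139306 / 0.388267 × 100 = 35.9

35.9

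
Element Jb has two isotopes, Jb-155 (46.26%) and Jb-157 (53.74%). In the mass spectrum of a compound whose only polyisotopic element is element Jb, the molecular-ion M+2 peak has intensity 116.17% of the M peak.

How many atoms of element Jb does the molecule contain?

The M+2/M ratio from n Jb atoms is n · q/p = n · 0.5374/0.4626.
n = 1.1617 × 0.4626/0.5374 = 1.00 ≈ 1

1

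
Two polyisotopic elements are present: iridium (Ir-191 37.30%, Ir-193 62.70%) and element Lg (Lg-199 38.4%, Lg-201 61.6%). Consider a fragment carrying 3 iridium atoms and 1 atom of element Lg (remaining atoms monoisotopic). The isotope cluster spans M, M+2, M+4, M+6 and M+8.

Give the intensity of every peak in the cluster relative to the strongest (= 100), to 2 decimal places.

Iridium pattern (n=3): 0.05189512 : 0.26170165 : 0.43991135 : 0.24649188
Element Lg pattern (n=1): 0.3840 : 0.6160
Convolve the two distributions (both contribute in 2-u steps):
  M: 0.05189512×0.3840 = 0.019928
  M+2: 0.05189512×0.6160 + 0.26170165×0.3840 = 0.132461
  M+4: 0.26170165×0.6160 + 0.43991135×0.3840 = 0.330134
  M+6: 0.43991135×0.6160 + 0.24649188×0.3840 = 0.365638
  M+8: 0.24649188×0.6160 = 0.151839
Scale to base peak (0.365638) = 100: 5.45 : 36.23 : 90.29 : 100.00 : 41.53

5.45 : 36.23 : 90.29 : 100.00 : 41.53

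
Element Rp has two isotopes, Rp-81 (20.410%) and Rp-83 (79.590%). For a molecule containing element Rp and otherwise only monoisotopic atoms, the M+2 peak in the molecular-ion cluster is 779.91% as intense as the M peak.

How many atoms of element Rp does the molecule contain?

For n independent Rp atoms, I(M+2)/I(M) = n · (abundance Rp-83) / (abundance Rp-81) = n · 0.79590/0.20410.
n = 7.7991 × 0.20410/0.79590 = 2.00 ≈ 2

2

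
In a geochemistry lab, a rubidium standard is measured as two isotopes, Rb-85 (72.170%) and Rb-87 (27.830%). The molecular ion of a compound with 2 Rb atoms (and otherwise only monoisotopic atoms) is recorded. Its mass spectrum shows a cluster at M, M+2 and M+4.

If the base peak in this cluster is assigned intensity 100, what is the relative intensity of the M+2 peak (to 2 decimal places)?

77.12

Binomial terms of (0.72170 + 0.27830)^2: M 0.5209, M+2 0.4017, M+4 0.0775 → M is the base peak.
P(M) = C(2,0) × 0.72170^2 × 0.27830^0 = 1 × 0.52085089 × 1.0000 = 0.520851 (base)
P(M+2) = C(2,1) × 0.72170^1 × 0.27830^1 = 2 × 0.7217 × 0.2783 = 0.401698
Relative intensity = 0.401698 / 0.520851 × 100 = 77.12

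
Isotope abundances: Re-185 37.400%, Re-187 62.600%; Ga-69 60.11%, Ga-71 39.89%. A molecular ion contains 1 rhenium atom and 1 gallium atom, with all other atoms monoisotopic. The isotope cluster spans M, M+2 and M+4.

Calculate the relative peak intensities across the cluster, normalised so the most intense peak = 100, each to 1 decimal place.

42.8 : 100.0 : 47.5

Rhenium pattern (n=1): 0.3740 : 0.6260
Gallium pattern (n=1): 0.6011 : 0.3989
Convolve the two distributions (both contribute in 2-u steps):
  M: 0.3740×0.6011 = 0.224811
  M+2: 0.3740×0.3989 + 0.6260×0.6011 = 0.525477
  M+4: 0.6260×0.3989 = 0.249711
Scale to base peak (0.525477) = 100: 42.8 : 100.0 : 47.5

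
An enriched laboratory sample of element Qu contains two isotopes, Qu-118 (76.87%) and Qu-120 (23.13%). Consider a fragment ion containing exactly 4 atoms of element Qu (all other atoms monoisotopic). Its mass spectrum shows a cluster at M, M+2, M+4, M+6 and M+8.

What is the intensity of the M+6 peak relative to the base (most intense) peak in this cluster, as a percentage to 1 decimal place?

Term probabilities: M 0.3492, M+2 0.4202, M+4 0.1897, M+6 0.0380, M+8 0.0029. Base peak = M+2.
P(M+2) = C(4,1) × 0.7687^3 × 0.2313^1 = 4 × 0.45422459 × 0.2313 = 0.420249 (base)
P(M+6) = C(4,3) × 0.7687^1 × 0.2313^3 = 4 × 0.7687 × 0.01237448 = 0.038049
Relative intensity = 0.038049 / 0.420249 × 100 = 9.1

9.1%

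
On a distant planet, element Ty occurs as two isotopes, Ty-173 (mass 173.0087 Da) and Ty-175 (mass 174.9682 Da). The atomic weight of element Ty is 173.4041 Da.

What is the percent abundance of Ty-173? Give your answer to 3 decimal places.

79.821%

Writing the weighted mean with unknown fraction x of Ty-173:
173.0087·x + 174.9682·(1 − x) = 173.4041
(173.0087 − 174.9682)·x = 173.4041 − 174.9682
x = -1.5641 / -1.9595 = 0.79821 → 79.821% Ty-173, 20.179% Ty-175.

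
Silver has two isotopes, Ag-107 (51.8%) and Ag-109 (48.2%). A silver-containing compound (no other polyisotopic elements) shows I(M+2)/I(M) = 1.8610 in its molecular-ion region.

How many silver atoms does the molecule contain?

For n independent Ag atoms, I(M+2)/I(M) = n · (abundance Ag-109) / (abundance Ag-107) = n · 0.482/0.518.
n = 1.8610 × 0.518/0.482 = 2.00 ≈ 2

2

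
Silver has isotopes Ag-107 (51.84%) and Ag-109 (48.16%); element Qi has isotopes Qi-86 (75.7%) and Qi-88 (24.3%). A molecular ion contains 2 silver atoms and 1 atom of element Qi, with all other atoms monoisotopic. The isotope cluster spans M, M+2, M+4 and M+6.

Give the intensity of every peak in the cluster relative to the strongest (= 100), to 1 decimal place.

Silver pattern (n=2): 0.26873856 : 0.49932288 : 0.23193856
Element Qi pattern (n=1): 0.7570 : 0.2430
Convolve the two distributions (both contribute in 2-u steps):
  M: 0.26873856×0.7570 = 0.203435
  M+2: 0.26873856×0.2430 + 0.49932288×0.7570 = 0.443291
  M+4: 0.49932288×0.2430 + 0.23193856×0.7570 = 0.296913
  M+6: 0.23193856×0.2430 = 0.056361
Scale to base peak (0.443291) = 100: 45.9 : 100.0 : 67.0 : 12.7

45.9 : 100.0 : 67.0 : 12.7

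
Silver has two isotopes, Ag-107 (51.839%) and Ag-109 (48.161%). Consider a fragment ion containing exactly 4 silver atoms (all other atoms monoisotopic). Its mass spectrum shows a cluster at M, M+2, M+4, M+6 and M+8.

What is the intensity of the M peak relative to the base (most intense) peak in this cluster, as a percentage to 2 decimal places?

19.31%

(0.51839 + 0.48161)^4 gives M 0.0722, M+2 0.2684, M+4 0.3740, M+6 0.2316, M+8 0.0538; the largest is M+4.
P(M+4) = C(4,2) × 0.51839^2 × 0.48161^2 = 6 × 0.26872819 × 0.23194819 = 0.373986 (base)
P(M) = C(4,0) × 0.51839^4 × 0.48161^0 = 1 × 0.07221484 × 1.0000 = 0.072215
Relative intensity = 0.072215 / 0.373986 × 100 = 19.31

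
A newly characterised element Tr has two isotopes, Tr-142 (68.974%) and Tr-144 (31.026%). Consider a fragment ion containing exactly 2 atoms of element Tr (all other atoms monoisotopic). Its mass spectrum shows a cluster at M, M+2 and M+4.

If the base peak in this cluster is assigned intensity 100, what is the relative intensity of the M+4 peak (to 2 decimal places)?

20.23

Term probabilities: M 0.4757, M+2 0.4280, M+4 0.0963. Base peak = M.
P(M) = C(2,0) × 0.68974^2 × 0.31026^0 = 1 × 0.47574127 × 1.0000 = 0.475741 (base)
P(M+4) = C(2,2) × 0.68974^0 × 0.31026^2 = 1 × 1.0000 × 0.09626127 = 0.096261
Relative intensity = 0.096261 / 0.475741 × 100 = 20.23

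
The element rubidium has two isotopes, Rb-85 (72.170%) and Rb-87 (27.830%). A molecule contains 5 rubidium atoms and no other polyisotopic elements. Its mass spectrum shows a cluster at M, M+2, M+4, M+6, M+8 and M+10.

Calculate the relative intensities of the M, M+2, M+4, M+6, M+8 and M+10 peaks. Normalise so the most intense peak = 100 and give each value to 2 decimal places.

51.86 : 100.00 : 77.12 : 29.74 : 5.73 : 0.44

Expanding (0.72170 + 0.27830)^5:
P(M) = 0.72170^5 = 0.195787
P(M+2) = 5 × 0.72170^4 × 0.27830^1 = 0.377494
P(M+4) = 10 × 0.72170^3 × 0.27830^2 = 0.291136
P(M+6) = 10 × 0.72170^2 × 0.27830^3 = 0.112267
P(M+8) = 5 × 0.72170^1 × 0.27830^4 = 0.021646
P(M+10) = 0.27830^5 = 0.001669
The M+2 peak is largest (0.377494); scaling to 100 gives 51.86 : 100.00 : 77.12 : 29.74 : 5.73 : 0.44.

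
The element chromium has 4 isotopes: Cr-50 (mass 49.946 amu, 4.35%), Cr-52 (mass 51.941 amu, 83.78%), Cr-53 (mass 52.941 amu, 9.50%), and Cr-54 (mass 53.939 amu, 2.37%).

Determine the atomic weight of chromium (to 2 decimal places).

52.00 amu

The abundance-weighted mean is 0.0435 × 49.946 + 0.8378 × 51.941 + 0.0950 × 52.941 + 0.0237 × 53.939
= 2.1727 + 43.5162 + 5.0294 + 1.2784 = 51.9967 amu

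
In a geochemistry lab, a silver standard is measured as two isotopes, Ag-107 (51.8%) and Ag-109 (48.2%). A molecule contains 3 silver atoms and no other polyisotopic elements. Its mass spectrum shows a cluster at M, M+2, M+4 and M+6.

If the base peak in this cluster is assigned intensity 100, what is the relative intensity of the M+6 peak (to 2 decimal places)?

28.86

Term probabilities: M 0.1390, M+2 0.3880, M+4 0.3610, M+6 0.1120. Base peak = M+2.
P(M+2) = C(3,1) × 0.518^2 × 0.482^1 = 3 × 0.268324 × 0.4820 = 0.387997 (base)
P(M+6) = C(3,3) × 0.518^0 × 0.482^3 = 1 × 1.0000 × 0.11198017 = 0.111980
Relative intensity = 0.111980 / 0.387997 × 100 = 28.86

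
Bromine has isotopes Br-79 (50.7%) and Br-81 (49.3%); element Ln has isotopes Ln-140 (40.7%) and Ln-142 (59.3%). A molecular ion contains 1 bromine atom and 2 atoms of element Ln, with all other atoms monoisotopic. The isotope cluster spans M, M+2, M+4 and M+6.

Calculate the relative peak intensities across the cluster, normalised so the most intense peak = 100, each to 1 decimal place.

Bromine pattern (n=1): 0.5070 : 0.4930
Element Ln pattern (n=2): 0.165649 : 0.482702 : 0.351649
Convolve the two distributions (both contribute in 2-u steps):
  M: 0.5070×0.165649 = 0.083984
  M+2: 0.5070×0.482702 + 0.4930×0.165649 = 0.326395
  M+4: 0.5070×0.351649 + 0.4930×0.482702 = 0.416258
  M+6: 0.4930×0.351649 = 0.173363
Scale to base peak (0.416258) = 100: 20.2 : 78.4 : 100.0 : 41.6

20.2 : 78.4 : 100.0 : 41.6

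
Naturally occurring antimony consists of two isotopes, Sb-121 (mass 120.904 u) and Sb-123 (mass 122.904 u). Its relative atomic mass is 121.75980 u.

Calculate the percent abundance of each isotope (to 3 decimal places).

Sb-121: 57.210%, Sb-123: 42.790%

Let x be the fractional abundance of Sb-121; then Sb-123 has abundance 1 − x.
120.904·x + 122.904·(1 − x) = 121.75980
(120.904 − 122.904)·x = 121.75980 − 122.904
x = -1.14420 / -2.000 = 0.57210 → 57.210% Sb-121, 42.790% Sb-123.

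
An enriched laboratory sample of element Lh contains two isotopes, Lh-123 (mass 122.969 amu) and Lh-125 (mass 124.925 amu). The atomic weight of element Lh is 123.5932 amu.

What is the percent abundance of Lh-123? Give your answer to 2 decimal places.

68.09%

Writing the weighted mean with unknown fraction x of Lh-123:
122.969·x + 124.925·(1 − x) = 123.5932
(122.969 − 124.925)·x = 123.5932 − 124.925
x = -1.3318 / -1.956 = 0.68088 → 68.09% Lh-123, 31.91% Lh-125.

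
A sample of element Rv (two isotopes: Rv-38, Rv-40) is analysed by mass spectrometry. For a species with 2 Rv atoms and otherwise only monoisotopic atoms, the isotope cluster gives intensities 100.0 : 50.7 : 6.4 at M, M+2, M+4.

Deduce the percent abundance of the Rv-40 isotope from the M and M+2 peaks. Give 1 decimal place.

If p is the fraction of Rv that is Rv-38, then I(M+2)/I(M) = [C(2,1)·p^1·(1−p)] / p^2 = 2·(1−p)/p = 50.7/100.0 = 0.5070
(1−p)/p = 0.5070/2 = 0.2535  ⇒  p = 1/(1 + 0.2535) = 0.7978
Rv-38: 79.8%, Rv-40: 20.2%.

20.2%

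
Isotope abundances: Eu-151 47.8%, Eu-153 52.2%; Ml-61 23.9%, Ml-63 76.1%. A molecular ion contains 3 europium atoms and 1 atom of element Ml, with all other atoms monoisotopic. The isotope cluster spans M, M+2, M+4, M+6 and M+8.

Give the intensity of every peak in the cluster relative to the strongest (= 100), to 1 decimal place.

7.1 : 46.1 : 100.0 : 90.6 : 29.6

Europium pattern (n=3): 0.10921535 : 0.35780594 : 0.39074206 : 0.14223665
Element Ml pattern (n=1): 0.2390 : 0.7610
Convolve the two distributions (both contribute in 2-u steps):
  M: 0.10921535×0.2390 = 0.026102
  M+2: 0.10921535×0.7610 + 0.35780594×0.2390 = 0.168629
  M+4: 0.35780594×0.7610 + 0.39074206×0.2390 = 0.365678
  M+6: 0.39074206×0.7610 + 0.14223665×0.2390 = 0.331349
  M+8: 0.14223665×0.7610 = 0.108242
Scale to base peak (0.365678) = 100: 7.1 : 46.1 : 100.0 : 90.6 : 29.6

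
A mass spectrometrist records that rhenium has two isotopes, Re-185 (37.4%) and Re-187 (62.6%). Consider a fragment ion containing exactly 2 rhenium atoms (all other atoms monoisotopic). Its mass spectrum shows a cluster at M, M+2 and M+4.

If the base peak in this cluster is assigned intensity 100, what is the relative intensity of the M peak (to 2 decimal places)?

29.87

Binomial terms of (0.374 + 0.626)^2: M 0.1399, M+2 0.4682, M+4 0.3919 → M+2 is the base peak.
P(M+2) = C(2,1) × 0.374^1 × 0.626^1 = 2 × 0.3740 × 0.6260 = 0.468248 (base)
P(M) = C(2,0) × 0.374^2 × 0.626^0 = 1 × 0.139876 × 1.0000 = 0.139876
Relative intensity = 0.139876 / 0.468248 × 100 = 29.87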